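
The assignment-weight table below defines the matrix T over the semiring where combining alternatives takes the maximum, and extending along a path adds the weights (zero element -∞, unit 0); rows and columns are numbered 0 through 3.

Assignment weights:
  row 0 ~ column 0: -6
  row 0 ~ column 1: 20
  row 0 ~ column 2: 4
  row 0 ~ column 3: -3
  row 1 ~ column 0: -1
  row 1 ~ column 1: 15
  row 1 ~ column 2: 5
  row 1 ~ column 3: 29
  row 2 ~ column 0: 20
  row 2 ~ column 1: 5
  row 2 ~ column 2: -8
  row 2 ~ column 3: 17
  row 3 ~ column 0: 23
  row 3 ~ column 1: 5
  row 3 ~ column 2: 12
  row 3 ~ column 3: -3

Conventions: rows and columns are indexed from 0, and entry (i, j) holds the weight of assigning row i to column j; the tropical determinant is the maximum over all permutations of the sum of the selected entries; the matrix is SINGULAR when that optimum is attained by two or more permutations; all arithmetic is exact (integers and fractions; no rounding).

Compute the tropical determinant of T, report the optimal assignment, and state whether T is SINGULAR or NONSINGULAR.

σ = (0, 1, 2, 3): (-6) + 15 + (-8) + (-3) = -2
σ = (0, 1, 3, 2): (-6) + 15 + 17 + 12 = 38
σ = (0, 2, 1, 3): (-6) + 5 + 5 + (-3) = 1
σ = (0, 2, 3, 1): (-6) + 5 + 17 + 5 = 21
σ = (0, 3, 1, 2): (-6) + 29 + 5 + 12 = 40
σ = (0, 3, 2, 1): (-6) + 29 + (-8) + 5 = 20
σ = (1, 0, 2, 3): 20 + (-1) + (-8) + (-3) = 8
σ = (1, 0, 3, 2): 20 + (-1) + 17 + 12 = 48
σ = (1, 2, 0, 3): 20 + 5 + 20 + (-3) = 42
σ = (1, 2, 3, 0): 20 + 5 + 17 + 23 = 65
σ = (1, 3, 0, 2): 20 + 29 + 20 + 12 = 81
σ = (1, 3, 2, 0): 20 + 29 + (-8) + 23 = 64
σ = (2, 0, 1, 3): 4 + (-1) + 5 + (-3) = 5
σ = (2, 0, 3, 1): 4 + (-1) + 17 + 5 = 25
σ = (2, 1, 0, 3): 4 + 15 + 20 + (-3) = 36
σ = (2, 1, 3, 0): 4 + 15 + 17 + 23 = 59
σ = (2, 3, 0, 1): 4 + 29 + 20 + 5 = 58
σ = (2, 3, 1, 0): 4 + 29 + 5 + 23 = 61
σ = (3, 0, 1, 2): (-3) + (-1) + 5 + 12 = 13
σ = (3, 0, 2, 1): (-3) + (-1) + (-8) + 5 = -7
σ = (3, 1, 0, 2): (-3) + 15 + 20 + 12 = 44
σ = (3, 1, 2, 0): (-3) + 15 + (-8) + 23 = 27
σ = (3, 2, 0, 1): (-3) + 5 + 20 + 5 = 27
σ = (3, 2, 1, 0): (-3) + 5 + 5 + 23 = 30
Optimal value attained by: σ = (1, 3, 0, 2).
Answer: det⊕(T) = 81; verdict: NONSINGULAR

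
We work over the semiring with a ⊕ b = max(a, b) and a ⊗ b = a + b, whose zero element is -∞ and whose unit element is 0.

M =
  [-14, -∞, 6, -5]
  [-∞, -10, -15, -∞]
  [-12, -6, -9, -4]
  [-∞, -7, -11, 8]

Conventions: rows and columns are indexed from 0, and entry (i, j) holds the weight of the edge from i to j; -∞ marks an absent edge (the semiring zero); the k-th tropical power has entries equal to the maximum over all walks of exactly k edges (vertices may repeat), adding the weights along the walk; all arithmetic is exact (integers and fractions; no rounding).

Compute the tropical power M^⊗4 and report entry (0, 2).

M^⊗2:
  [-6, 0, -3, 3]
  [-27, -20, -24, -19]
  [-21, -11, -6, 4]
  [-23, 1, -3, 16]
M^⊗3:
  [-15, -4, 0, 11]
  [-36, -26, -21, -11]
  [-18, -3, -7, 12]
  [-15, 9, 5, 24]
M^⊗4:
  [-12, 4, 0, 19]
  [-33, -18, -22, -3]
  [-19, 5, 1, 20]
  [-7, 17, 13, 32]
Key observation: the optimum is the walk 0->3->3->3->2, with weight (-5) + 8 + 8 + (-11) = 0.
Optimal value attained by: walk 0->3->3->3->2.
Answer: (M^⊗4)[0][2] = 0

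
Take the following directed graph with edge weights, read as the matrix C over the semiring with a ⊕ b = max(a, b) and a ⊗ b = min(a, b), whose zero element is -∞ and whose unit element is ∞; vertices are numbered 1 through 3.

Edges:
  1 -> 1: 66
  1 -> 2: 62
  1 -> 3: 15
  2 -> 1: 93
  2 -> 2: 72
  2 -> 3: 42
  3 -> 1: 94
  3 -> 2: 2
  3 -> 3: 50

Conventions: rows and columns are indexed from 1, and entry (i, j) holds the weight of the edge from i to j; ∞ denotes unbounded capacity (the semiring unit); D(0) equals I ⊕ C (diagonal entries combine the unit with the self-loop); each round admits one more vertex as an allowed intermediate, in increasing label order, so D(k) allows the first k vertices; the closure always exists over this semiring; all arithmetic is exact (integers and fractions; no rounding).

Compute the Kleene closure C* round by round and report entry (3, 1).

D(0):
  [∞, 62, 15]
  [93, ∞, 42]
  [94, 2, ∞]
D(1):
  [∞, 62, 15]
  [93, ∞, 42]
  [94, 62, ∞]
D(2):
  [∞, 62, 42]
  [93, ∞, 42]
  [94, 62, ∞]
D(3):
  [∞, 62, 42]
  [93, ∞, 42]
  [94, 62, ∞]
Answer: C*[3][1] = 94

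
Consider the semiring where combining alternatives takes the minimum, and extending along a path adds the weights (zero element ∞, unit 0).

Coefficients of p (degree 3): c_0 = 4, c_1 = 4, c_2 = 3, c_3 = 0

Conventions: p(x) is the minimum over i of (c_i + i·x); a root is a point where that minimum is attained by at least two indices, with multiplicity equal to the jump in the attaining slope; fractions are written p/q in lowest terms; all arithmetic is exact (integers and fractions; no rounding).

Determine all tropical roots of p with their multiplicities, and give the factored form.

hull edge (i=0, c=4) to (i=3, c=0): slope -4/3, span 3
Factored form: p(x) = 0 ⊗ (x ⊕ 4/3) ⊗ (x ⊕ 4/3) ⊗ (x ⊕ 4/3)
Answer: roots = 4/3 (mult 3)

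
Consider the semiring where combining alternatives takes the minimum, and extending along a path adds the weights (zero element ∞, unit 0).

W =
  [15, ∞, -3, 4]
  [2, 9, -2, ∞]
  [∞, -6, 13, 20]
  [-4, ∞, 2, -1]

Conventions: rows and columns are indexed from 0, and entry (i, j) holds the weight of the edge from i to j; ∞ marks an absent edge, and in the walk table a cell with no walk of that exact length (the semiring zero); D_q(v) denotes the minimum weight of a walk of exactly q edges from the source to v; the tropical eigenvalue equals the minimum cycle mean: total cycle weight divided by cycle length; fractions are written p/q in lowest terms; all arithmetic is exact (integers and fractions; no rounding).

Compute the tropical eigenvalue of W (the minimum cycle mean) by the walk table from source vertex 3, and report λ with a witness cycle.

q=0: [∞, ∞, ∞, 0]
q=1: [-4, ∞, 2, -1]
q=2: [-5, -4, -7, -2]
q=3: [-6, -13, -8, -3]
q=4: [-11, -14, -15, -4]
Optimal cycle mean attained by: cycle 1->2->1, total (-2) + (-6), length 2.
Answer: λ = -4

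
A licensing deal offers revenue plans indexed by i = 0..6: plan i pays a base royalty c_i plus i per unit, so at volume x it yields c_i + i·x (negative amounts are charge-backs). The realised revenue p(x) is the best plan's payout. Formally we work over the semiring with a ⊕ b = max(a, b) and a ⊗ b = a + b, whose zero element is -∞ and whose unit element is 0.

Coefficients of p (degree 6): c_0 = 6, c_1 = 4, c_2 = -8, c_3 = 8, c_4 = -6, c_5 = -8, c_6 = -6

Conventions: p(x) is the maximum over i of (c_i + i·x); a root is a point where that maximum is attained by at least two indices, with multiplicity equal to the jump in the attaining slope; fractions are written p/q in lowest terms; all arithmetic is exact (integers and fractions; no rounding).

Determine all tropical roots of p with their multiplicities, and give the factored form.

hull edge (i=0, c=6) to (i=3, c=8): slope 2/3, span 3
hull edge (i=3, c=8) to (i=6, c=-6): slope -14/3, span 3
Factored form: p(x) = -6 ⊗ (x ⊕ (-2/3)) ⊗ (x ⊕ (-2/3)) ⊗ (x ⊕ (-2/3)) ⊗ (x ⊕ 14/3) ⊗ (x ⊕ 14/3) ⊗ (x ⊕ 14/3)
Answer: roots = -2/3 (mult 3), 14/3 (mult 3)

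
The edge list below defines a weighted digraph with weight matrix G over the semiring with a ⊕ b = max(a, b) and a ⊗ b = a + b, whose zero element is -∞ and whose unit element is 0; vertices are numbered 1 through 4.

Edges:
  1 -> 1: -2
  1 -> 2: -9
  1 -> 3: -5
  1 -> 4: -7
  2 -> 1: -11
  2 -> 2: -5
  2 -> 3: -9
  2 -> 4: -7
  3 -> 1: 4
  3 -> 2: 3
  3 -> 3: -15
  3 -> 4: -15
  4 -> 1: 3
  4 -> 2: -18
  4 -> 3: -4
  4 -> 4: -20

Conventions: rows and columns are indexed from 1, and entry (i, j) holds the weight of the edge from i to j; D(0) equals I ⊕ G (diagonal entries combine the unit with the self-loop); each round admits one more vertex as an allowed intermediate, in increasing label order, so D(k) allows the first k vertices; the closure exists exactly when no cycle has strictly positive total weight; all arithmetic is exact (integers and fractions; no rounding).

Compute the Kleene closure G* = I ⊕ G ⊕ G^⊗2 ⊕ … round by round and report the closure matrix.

D(0):
  [0, -9, -5, -7]
  [-11, 0, -9, -7]
  [4, 3, 0, -15]
  [3, -18, -4, 0]
D(1):
  [0, -9, -5, -7]
  [-11, 0, -9, -7]
  [4, 3, 0, -3]
  [3, -6, -2, 0]
D(2):
  [0, -9, -5, -7]
  [-11, 0, -9, -7]
  [4, 3, 0, -3]
  [3, -6, -2, 0]
D(3):
  [0, -2, -5, -7]
  [-5, 0, -9, -7]
  [4, 3, 0, -3]
  [3, 1, -2, 0]
D(4):
  [0, -2, -5, -7]
  [-4, 0, -9, -7]
  [4, 3, 0, -3]
  [3, 1, -2, 0]
Answer: G* = [[0, -2, -5, -7], [-4, 0, -9, -7], [4, 3, 0, -3], [3, 1, -2, 0]]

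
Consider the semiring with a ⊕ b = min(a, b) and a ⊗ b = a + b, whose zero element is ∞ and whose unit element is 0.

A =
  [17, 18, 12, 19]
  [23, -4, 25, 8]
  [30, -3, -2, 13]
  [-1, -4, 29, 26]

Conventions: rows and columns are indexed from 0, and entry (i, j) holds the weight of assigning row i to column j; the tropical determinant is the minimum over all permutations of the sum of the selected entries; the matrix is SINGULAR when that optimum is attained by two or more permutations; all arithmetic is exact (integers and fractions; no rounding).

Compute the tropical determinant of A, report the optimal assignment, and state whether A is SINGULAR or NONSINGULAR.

σ = (0, 1, 2, 3): 17 + (-4) + (-2) + 26 = 37
σ = (0, 1, 3, 2): 17 + (-4) + 13 + 29 = 55
σ = (0, 2, 1, 3): 17 + 25 + (-3) + 26 = 65
σ = (0, 2, 3, 1): 17 + 25 + 13 + (-4) = 51
σ = (0, 3, 1, 2): 17 + 8 + (-3) + 29 = 51
σ = (0, 3, 2, 1): 17 + 8 + (-2) + (-4) = 19
σ = (1, 0, 2, 3): 18 + 23 + (-2) + 26 = 65
σ = (1, 0, 3, 2): 18 + 23 + 13 + 29 = 83
σ = (1, 2, 0, 3): 18 + 25 + 30 + 26 = 99
σ = (1, 2, 3, 0): 18 + 25 + 13 + (-1) = 55
σ = (1, 3, 0, 2): 18 + 8 + 30 + 29 = 85
σ = (1, 3, 2, 0): 18 + 8 + (-2) + (-1) = 23
σ = (2, 0, 1, 3): 12 + 23 + (-3) + 26 = 58
σ = (2, 0, 3, 1): 12 + 23 + 13 + (-4) = 44
σ = (2, 1, 0, 3): 12 + (-4) + 30 + 26 = 64
σ = (2, 1, 3, 0): 12 + (-4) + 13 + (-1) = 20
σ = (2, 3, 0, 1): 12 + 8 + 30 + (-4) = 46
σ = (2, 3, 1, 0): 12 + 8 + (-3) + (-1) = 16
σ = (3, 0, 1, 2): 19 + 23 + (-3) + 29 = 68
σ = (3, 0, 2, 1): 19 + 23 + (-2) + (-4) = 36
σ = (3, 1, 0, 2): 19 + (-4) + 30 + 29 = 74
σ = (3, 1, 2, 0): 19 + (-4) + (-2) + (-1) = 12
σ = (3, 2, 0, 1): 19 + 25 + 30 + (-4) = 70
σ = (3, 2, 1, 0): 19 + 25 + (-3) + (-1) = 40
Optimal value attained by: σ = (3, 1, 2, 0).
Answer: det⊕(A) = 12; verdict: NONSINGULAR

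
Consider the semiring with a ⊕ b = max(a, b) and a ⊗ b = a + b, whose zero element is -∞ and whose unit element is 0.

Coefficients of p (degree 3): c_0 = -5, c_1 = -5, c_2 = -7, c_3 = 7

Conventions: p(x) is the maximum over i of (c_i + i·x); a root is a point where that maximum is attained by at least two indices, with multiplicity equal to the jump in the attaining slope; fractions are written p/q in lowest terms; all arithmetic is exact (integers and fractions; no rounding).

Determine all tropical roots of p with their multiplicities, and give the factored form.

hull edge (i=0, c=-5) to (i=3, c=7): slope 4, span 3
Factored form: p(x) = 7 ⊗ (x ⊕ (-4)) ⊗ (x ⊕ (-4)) ⊗ (x ⊕ (-4))
Answer: roots = -4 (mult 3)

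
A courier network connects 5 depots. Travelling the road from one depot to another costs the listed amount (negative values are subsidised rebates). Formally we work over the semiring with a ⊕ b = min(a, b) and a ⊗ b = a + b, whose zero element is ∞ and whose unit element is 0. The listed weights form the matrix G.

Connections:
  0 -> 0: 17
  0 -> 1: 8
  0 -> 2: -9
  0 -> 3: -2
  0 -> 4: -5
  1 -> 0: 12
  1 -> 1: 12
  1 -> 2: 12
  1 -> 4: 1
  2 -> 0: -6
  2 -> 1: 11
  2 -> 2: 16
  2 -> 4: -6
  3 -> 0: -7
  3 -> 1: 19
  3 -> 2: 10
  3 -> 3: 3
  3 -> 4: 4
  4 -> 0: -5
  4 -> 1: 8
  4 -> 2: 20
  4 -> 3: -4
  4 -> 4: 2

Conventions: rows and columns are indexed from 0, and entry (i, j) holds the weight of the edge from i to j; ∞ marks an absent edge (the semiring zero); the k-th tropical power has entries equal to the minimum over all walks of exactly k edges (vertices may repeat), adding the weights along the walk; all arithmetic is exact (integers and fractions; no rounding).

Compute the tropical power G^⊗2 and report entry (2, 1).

G^⊗2:
  [-15, 2, 7, -9, -15]
  [-4, 9, 3, -3, 3]
  [-11, 2, -15, -10, -11]
  [-4, 1, -16, -9, -12]
  [-11, 3, -14, -7, -10]
Key observation: the optimum is the walk 2->0->1, with weight (-6) + 8 = 2.
Optimal value attained by: walk 2->0->1.
Answer: (G^⊗2)[2][1] = 2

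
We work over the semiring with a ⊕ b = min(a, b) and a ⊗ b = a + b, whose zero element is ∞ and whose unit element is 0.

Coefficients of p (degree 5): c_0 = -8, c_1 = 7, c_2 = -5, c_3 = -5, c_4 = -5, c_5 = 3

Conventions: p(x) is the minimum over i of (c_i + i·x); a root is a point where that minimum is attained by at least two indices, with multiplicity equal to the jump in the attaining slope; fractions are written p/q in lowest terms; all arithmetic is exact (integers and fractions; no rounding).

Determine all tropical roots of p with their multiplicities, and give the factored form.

hull edge (i=0, c=-8) to (i=4, c=-5): slope 3/4, span 4
hull edge (i=4, c=-5) to (i=5, c=3): slope 8, span 1
Factored form: p(x) = 3 ⊗ (x ⊕ (-8)) ⊗ (x ⊕ (-3/4)) ⊗ (x ⊕ (-3/4)) ⊗ (x ⊕ (-3/4)) ⊗ (x ⊕ (-3/4))
Answer: roots = -8 (mult 1), -3/4 (mult 4)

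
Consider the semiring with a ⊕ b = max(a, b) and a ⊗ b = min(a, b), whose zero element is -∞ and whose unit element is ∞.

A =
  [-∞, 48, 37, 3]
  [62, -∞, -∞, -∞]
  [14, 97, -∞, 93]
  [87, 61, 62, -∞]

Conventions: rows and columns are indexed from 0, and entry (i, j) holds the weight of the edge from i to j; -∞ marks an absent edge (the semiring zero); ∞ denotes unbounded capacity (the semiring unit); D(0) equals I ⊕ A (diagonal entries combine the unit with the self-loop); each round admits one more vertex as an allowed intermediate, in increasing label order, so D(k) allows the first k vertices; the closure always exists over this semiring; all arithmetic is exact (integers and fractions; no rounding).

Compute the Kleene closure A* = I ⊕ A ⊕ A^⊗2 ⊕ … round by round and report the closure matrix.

D(0):
  [∞, 48, 37, 3]
  [62, ∞, -∞, -∞]
  [14, 97, ∞, 93]
  [87, 61, 62, ∞]
D(1):
  [∞, 48, 37, 3]
  [62, ∞, 37, 3]
  [14, 97, ∞, 93]
  [87, 61, 62, ∞]
D(2):
  [∞, 48, 37, 3]
  [62, ∞, 37, 3]
  [62, 97, ∞, 93]
  [87, 61, 62, ∞]
D(3):
  [∞, 48, 37, 37]
  [62, ∞, 37, 37]
  [62, 97, ∞, 93]
  [87, 62, 62, ∞]
D(4):
  [∞, 48, 37, 37]
  [62, ∞, 37, 37]
  [87, 97, ∞, 93]
  [87, 62, 62, ∞]
Answer: A* = [[∞, 48, 37, 37], [62, ∞, 37, 37], [87, 97, ∞, 93], [87, 62, 62, ∞]]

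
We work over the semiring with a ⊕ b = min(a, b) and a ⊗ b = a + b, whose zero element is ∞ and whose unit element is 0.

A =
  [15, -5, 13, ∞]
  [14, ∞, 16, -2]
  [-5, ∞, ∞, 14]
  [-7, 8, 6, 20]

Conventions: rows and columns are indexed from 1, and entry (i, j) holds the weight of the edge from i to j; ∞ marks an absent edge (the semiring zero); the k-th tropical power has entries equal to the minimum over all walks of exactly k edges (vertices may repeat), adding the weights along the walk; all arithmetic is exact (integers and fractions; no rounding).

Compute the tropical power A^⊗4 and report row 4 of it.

A^⊗2:
  [8, 10, 11, -7]
  [-9, 6, 4, 18]
  [7, -10, 8, 34]
  [1, -12, 6, 6]
A^⊗3:
  [-14, 1, -1, 8]
  [-1, -14, 4, 4]
  [3, 2, 6, -12]
  [-1, -4, 4, -14]
A^⊗4:
  [-6, -19, -1, -1]
  [-3, -6, 2, -16]
  [-19, -4, -6, 0]
  [-21, -6, -8, -6]
Answer: row 4 of A^⊗4 = [-21, -6, -8, -6]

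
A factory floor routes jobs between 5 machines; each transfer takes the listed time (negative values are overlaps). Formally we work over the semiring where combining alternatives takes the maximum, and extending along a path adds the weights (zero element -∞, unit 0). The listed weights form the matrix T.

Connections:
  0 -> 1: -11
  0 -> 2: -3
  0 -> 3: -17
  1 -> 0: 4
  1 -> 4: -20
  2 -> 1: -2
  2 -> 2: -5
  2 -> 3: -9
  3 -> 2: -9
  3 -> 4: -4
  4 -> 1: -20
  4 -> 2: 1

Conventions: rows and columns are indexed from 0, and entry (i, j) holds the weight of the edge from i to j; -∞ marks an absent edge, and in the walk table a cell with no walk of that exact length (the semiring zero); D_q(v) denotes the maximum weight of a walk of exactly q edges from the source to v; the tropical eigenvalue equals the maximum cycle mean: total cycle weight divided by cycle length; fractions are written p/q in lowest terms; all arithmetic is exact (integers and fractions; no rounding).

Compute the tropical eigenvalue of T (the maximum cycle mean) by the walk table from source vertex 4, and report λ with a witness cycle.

q=0: [-∞, -∞, -∞, -∞, 0]
q=1: [-∞, -20, 1, -∞, -∞]
q=2: [-16, -1, -4, -8, -40]
q=3: [3, -6, -9, -13, -12]
q=4: [-2, -8, 0, -14, -17]
q=5: [-4, -2, -5, -9, -18]
Optimal cycle mean attained by: cycle 0->2->1->0, total (-3) + (-2) + 4, length 3.
Answer: λ = -1/3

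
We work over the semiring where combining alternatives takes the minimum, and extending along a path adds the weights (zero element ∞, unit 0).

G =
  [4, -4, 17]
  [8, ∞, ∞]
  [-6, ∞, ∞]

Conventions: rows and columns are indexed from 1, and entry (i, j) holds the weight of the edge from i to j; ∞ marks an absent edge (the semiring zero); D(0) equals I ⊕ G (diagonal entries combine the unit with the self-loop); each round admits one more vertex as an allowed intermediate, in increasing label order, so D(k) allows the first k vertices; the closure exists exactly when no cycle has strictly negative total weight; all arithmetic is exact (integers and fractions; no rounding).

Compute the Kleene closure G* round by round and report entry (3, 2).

D(0):
  [0, -4, 17]
  [8, 0, ∞]
  [-6, ∞, 0]
D(1):
  [0, -4, 17]
  [8, 0, 25]
  [-6, -10, 0]
D(2):
  [0, -4, 17]
  [8, 0, 25]
  [-6, -10, 0]
D(3):
  [0, -4, 17]
  [8, 0, 25]
  [-6, -10, 0]
Answer: G*[3][2] = -10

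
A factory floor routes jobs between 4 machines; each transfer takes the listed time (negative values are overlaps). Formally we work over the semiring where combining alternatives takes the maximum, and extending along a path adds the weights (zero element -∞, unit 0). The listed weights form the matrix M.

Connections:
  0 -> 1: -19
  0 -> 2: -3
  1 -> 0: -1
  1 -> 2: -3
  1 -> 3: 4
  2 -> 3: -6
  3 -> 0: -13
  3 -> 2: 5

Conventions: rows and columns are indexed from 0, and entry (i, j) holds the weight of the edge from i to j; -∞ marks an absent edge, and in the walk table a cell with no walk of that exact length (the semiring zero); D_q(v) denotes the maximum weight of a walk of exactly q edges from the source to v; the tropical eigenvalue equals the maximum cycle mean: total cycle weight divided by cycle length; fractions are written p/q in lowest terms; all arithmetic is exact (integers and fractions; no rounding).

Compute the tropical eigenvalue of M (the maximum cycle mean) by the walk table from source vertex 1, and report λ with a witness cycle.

q=0: [-∞, 0, -∞, -∞]
q=1: [-1, -∞, -3, 4]
q=2: [-9, -20, 9, -9]
q=3: [-21, -28, -4, 3]
q=4: [-10, -40, 8, -10]
Optimal cycle mean attained by: cycle 2->3->2, total (-6) + 5, length 2.
Answer: λ = -1/2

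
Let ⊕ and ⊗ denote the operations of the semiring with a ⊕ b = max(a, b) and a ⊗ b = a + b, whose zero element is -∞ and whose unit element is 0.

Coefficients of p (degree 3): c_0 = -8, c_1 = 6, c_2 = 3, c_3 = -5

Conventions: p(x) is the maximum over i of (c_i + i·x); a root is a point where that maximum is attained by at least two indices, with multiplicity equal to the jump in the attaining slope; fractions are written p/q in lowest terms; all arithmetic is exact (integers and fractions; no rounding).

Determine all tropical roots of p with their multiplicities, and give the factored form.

hull edge (i=0, c=-8) to (i=1, c=6): slope 14, span 1
hull edge (i=1, c=6) to (i=2, c=3): slope -3, span 1
hull edge (i=2, c=3) to (i=3, c=-5): slope -8, span 1
Factored form: p(x) = -5 ⊗ (x ⊕ (-14)) ⊗ (x ⊕ 3) ⊗ (x ⊕ 8)
Answer: roots = -14 (mult 1), 3 (mult 1), 8 (mult 1)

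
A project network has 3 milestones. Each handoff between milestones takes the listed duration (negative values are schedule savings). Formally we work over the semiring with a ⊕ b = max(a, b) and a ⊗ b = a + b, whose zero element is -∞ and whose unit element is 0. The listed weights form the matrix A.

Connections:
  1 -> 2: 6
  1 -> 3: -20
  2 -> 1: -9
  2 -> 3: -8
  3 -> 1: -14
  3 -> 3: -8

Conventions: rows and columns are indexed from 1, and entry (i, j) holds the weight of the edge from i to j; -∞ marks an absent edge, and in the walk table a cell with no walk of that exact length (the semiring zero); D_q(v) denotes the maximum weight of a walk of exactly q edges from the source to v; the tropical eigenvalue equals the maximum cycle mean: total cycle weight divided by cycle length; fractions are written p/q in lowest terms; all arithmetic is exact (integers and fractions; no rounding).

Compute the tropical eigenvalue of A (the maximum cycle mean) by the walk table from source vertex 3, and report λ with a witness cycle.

q=0: [-∞, -∞, 0]
q=1: [-14, -∞, -8]
q=2: [-22, -8, -16]
q=3: [-17, -16, -16]
Optimal cycle mean attained by: cycle 1->2->1, total 6 + (-9), length 2.
Answer: λ = -3/2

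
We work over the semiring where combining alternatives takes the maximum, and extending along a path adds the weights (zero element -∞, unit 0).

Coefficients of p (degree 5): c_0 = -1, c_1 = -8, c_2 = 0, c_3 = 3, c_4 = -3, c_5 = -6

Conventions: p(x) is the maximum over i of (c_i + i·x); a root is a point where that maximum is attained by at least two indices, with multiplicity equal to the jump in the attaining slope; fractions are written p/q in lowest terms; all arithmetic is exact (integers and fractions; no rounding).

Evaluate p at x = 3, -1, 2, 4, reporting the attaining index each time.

p(3) = max(-1+0·3=-1, -8+1·3=-5, 0+2·3=6, 3+3·3=12, -3+4·3=9, -6+5·3=9) = 12 (attained by i=3)
p(-1) = max(-1+0·(-1)=-1, -8+1·(-1)=-9, 0+2·(-1)=-2, 3+3·(-1)=0, -3+4·(-1)=-7, -6+5·(-1)=-11) = 0 (attained by i=3)
p(2) = max(-1+0·2=-1, -8+1·2=-6, 0+2·2=4, 3+3·2=9, -3+4·2=5, -6+5·2=4) = 9 (attained by i=3)
p(4) = max(-1+0·4=-1, -8+1·4=-4, 0+2·4=8, 3+3·4=15, -3+4·4=13, -6+5·4=14) = 15 (attained by i=3)
Answer: p(3) = 12; p(-1) = 0; p(2) = 9; p(4) = 15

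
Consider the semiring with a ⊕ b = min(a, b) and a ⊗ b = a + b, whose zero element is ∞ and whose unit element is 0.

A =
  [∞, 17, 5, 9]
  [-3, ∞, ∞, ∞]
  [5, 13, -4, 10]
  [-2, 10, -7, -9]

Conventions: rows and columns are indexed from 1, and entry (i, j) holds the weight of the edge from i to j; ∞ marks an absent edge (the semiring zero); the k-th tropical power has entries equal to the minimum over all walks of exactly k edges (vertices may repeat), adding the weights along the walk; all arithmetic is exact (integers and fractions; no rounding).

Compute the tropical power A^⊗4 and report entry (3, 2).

A^⊗2:
  [7, 18, 1, 0]
  [∞, 14, 2, 6]
  [1, 9, -8, 1]
  [-11, 1, -16, -18]
A^⊗3:
  [-2, 10, -7, -9]
  [4, 15, -2, -3]
  [-3, 5, -12, -8]
  [-20, -8, -25, -27]
A^⊗4:
  [-11, 1, -16, -18]
  [-5, 7, -10, -12]
  [-10, 1, -16, -17]
  [-29, -17, -34, -36]
Key observation: the optimum is the walk 3->3->3->3->2, with weight (-4) + (-4) + (-4) + 13 = 1.
Optimal value attained by: walk 3->3->3->3->2.
Answer: (A^⊗4)[3][2] = 1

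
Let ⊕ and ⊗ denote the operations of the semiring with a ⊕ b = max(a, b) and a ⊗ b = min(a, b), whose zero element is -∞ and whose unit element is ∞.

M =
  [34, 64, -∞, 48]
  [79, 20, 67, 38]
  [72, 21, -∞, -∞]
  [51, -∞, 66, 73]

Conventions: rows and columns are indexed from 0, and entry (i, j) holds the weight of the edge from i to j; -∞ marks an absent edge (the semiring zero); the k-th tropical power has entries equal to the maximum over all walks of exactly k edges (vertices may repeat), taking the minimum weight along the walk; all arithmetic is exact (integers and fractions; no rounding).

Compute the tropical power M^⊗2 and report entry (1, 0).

M^⊗2:
  [64, 34, 64, 48]
  [67, 64, 38, 48]
  [34, 64, 21, 48]
  [66, 51, 66, 73]
Key observation: the optimum is the walk 1->2->0, with weight 67 min 72 = 67.
Optimal value attained by: walk 1->2->0.
Answer: (M^⊗2)[1][0] = 67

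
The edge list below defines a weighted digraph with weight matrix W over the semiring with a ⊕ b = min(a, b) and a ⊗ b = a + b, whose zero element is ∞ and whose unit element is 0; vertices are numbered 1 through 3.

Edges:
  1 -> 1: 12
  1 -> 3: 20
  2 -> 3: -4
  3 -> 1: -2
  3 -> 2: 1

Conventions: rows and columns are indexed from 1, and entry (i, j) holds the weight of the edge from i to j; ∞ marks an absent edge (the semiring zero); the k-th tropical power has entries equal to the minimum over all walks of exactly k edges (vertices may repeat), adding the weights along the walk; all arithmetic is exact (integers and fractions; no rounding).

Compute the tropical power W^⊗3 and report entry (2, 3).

W^⊗2:
  [18, 21, 32]
  [-6, -3, ∞]
  [10, ∞, -3]
W^⊗3:
  [30, 33, 17]
  [6, ∞, -7]
  [-5, -2, 30]
Key observation: the optimum is the walk 2->3->2->3, with weight (-4) + 1 + (-4) = -7.
Optimal value attained by: walk 2->3->2->3.
Answer: (W^⊗3)[2][3] = -7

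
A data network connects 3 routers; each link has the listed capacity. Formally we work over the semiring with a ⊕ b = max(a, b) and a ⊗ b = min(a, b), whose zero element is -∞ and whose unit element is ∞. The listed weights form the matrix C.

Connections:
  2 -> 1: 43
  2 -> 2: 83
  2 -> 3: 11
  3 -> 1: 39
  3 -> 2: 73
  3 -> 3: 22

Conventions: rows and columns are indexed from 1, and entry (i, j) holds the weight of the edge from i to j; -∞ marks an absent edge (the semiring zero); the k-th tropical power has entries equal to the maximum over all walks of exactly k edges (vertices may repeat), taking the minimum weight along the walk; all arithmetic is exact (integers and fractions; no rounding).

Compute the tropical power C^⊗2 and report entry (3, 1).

C^⊗2:
  [-∞, -∞, -∞]
  [43, 83, 11]
  [43, 73, 22]
Key observation: the optimum is the walk 3->2->1, with weight 73 min 43 = 43.
Optimal value attained by: walk 3->2->1.
Answer: (C^⊗2)[3][1] = 43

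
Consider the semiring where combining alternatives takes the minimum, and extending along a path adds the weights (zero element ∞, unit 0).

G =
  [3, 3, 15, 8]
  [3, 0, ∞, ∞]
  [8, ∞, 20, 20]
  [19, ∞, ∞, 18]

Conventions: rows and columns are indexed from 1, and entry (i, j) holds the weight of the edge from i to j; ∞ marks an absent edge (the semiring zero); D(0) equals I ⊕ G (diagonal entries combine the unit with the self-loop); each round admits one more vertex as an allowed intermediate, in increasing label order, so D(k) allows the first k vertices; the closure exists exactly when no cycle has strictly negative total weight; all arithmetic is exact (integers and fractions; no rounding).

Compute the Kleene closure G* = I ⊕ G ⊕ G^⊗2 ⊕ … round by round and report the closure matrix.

D(0):
  [0, 3, 15, 8]
  [3, 0, ∞, ∞]
  [8, ∞, 0, 20]
  [19, ∞, ∞, 0]
D(1):
  [0, 3, 15, 8]
  [3, 0, 18, 11]
  [8, 11, 0, 16]
  [19, 22, 34, 0]
D(2):
  [0, 3, 15, 8]
  [3, 0, 18, 11]
  [8, 11, 0, 16]
  [19, 22, 34, 0]
D(3):
  [0, 3, 15, 8]
  [3, 0, 18, 11]
  [8, 11, 0, 16]
  [19, 22, 34, 0]
D(4):
  [0, 3, 15, 8]
  [3, 0, 18, 11]
  [8, 11, 0, 16]
  [19, 22, 34, 0]
Answer: G* = [[0, 3, 15, 8], [3, 0, 18, 11], [8, 11, 0, 16], [19, 22, 34, 0]]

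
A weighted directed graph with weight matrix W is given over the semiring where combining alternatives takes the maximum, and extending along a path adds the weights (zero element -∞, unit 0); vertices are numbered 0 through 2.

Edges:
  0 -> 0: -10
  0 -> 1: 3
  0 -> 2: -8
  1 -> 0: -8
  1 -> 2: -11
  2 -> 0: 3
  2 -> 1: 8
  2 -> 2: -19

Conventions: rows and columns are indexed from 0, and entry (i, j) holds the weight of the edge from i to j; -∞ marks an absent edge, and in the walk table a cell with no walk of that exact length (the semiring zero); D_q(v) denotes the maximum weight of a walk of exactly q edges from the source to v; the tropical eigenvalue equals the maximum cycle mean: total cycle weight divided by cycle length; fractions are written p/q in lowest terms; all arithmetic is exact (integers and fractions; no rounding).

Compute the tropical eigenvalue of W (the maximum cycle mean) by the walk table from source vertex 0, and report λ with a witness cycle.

q=0: [0, -∞, -∞]
q=1: [-10, 3, -8]
q=2: [-5, 0, -8]
q=3: [-5, 0, -11]
Optimal cycle mean attained by: cycle 1->2->1, total (-11) + 8, length 2.
Answer: λ = -3/2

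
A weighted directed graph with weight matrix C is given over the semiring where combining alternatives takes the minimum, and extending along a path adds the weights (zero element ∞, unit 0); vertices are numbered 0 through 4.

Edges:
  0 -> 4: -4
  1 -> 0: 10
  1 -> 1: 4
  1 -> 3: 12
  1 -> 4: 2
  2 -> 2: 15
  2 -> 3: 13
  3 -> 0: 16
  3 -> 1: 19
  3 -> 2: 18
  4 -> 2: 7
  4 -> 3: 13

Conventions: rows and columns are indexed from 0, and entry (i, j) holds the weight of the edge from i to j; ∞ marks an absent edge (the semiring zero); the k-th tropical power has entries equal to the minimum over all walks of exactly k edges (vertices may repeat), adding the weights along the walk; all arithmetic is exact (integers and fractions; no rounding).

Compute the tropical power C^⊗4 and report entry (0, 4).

C^⊗2:
  [∞, ∞, 3, 9, ∞]
  [14, 8, 9, 15, 6]
  [29, 32, 30, 28, ∞]
  [29, 23, 33, 31, 12]
  [29, 32, 22, 20, ∞]
C^⊗3:
  [25, 28, 18, 16, ∞]
  [18, 12, 13, 19, 10]
  [42, 36, 45, 43, 25]
  [33, 27, 19, 25, 25]
  [36, 36, 37, 35, 25]
C^⊗4:
  [32, 32, 33, 31, 21]
  [22, 16, 17, 23, 14]
  [46, 40, 32, 38, 38]
  [37, 31, 32, 32, 29]
  [46, 40, 32, 38, 32]
Key observation: the optimum is the walk 0->4->3->0->4, with weight (-4) + 13 + 16 + (-4) = 21.
Optimal value attained by: walk 0->4->3->0->4.
Answer: (C^⊗4)[0][4] = 21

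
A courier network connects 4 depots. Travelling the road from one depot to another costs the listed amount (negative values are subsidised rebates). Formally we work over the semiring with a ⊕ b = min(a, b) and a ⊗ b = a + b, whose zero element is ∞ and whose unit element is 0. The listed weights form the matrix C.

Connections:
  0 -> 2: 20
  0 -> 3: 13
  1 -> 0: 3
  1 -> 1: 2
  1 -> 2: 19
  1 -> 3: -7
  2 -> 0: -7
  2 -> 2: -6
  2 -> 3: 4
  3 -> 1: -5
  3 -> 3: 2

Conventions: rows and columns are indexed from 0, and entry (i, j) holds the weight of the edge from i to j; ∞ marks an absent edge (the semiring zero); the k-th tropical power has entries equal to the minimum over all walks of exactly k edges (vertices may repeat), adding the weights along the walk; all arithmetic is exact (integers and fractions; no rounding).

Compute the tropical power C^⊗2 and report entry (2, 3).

C^⊗2:
  [13, 8, 14, 15]
  [5, -12, 13, -5]
  [-13, -1, -12, -2]
  [-2, -3, 14, -12]
Key observation: the optimum is the walk 2->2->3, with weight (-6) + 4 = -2.
Optimal value attained by: walk 2->2->3.
Answer: (C^⊗2)[2][3] = -2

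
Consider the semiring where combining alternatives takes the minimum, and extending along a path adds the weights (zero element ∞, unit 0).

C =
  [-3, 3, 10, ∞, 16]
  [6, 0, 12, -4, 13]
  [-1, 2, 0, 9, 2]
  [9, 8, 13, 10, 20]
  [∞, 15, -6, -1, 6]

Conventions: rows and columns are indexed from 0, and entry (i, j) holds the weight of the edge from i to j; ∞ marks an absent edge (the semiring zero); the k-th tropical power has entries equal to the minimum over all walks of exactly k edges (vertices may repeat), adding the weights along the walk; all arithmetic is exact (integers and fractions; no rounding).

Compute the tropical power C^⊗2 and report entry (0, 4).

C^⊗2:
  [-6, 0, 7, -1, 12]
  [3, 0, 7, -4, 13]
  [-4, 2, -4, -2, 2]
  [6, 8, 13, 4, 15]
  [-7, -4, -6, 3, -4]
Key observation: the optimum is the walk 0->2->4, with weight 10 + 2 = 12.
Optimal value attained by: walk 0->2->4.
Answer: (C^⊗2)[0][4] = 12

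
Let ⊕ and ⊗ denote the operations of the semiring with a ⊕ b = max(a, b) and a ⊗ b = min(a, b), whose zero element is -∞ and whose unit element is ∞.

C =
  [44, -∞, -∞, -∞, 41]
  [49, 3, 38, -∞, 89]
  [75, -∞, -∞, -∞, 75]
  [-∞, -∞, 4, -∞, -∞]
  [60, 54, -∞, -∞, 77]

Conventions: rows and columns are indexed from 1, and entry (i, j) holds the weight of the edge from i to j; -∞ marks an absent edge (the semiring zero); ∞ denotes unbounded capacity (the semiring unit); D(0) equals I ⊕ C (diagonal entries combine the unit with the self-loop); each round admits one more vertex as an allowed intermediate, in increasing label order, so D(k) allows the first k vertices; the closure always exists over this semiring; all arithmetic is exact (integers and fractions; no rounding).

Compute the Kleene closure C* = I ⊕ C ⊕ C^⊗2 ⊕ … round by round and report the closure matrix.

D(0):
  [∞, -∞, -∞, -∞, 41]
  [49, ∞, 38, -∞, 89]
  [75, -∞, ∞, -∞, 75]
  [-∞, -∞, 4, ∞, -∞]
  [60, 54, -∞, -∞, ∞]
D(1):
  [∞, -∞, -∞, -∞, 41]
  [49, ∞, 38, -∞, 89]
  [75, -∞, ∞, -∞, 75]
  [-∞, -∞, 4, ∞, -∞]
  [60, 54, -∞, -∞, ∞]
D(2):
  [∞, -∞, -∞, -∞, 41]
  [49, ∞, 38, -∞, 89]
  [75, -∞, ∞, -∞, 75]
  [-∞, -∞, 4, ∞, -∞]
  [60, 54, 38, -∞, ∞]
D(3):
  [∞, -∞, -∞, -∞, 41]
  [49, ∞, 38, -∞, 89]
  [75, -∞, ∞, -∞, 75]
  [4, -∞, 4, ∞, 4]
  [60, 54, 38, -∞, ∞]
D(4):
  [∞, -∞, -∞, -∞, 41]
  [49, ∞, 38, -∞, 89]
  [75, -∞, ∞, -∞, 75]
  [4, -∞, 4, ∞, 4]
  [60, 54, 38, -∞, ∞]
D(5):
  [∞, 41, 38, -∞, 41]
  [60, ∞, 38, -∞, 89]
  [75, 54, ∞, -∞, 75]
  [4, 4, 4, ∞, 4]
  [60, 54, 38, -∞, ∞]
Answer: C* = [[∞, 41, 38, -∞, 41], [60, ∞, 38, -∞, 89], [75, 54, ∞, -∞, 75], [4, 4, 4, ∞, 4], [60, 54, 38, -∞, ∞]]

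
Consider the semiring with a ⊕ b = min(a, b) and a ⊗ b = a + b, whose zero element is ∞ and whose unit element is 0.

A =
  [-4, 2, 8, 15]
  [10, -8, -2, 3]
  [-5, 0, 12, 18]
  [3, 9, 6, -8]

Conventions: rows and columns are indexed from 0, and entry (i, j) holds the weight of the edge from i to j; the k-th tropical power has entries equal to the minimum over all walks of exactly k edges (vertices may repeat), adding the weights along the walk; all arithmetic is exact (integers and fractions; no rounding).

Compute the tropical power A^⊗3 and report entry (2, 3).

A^⊗2:
  [-8, -6, 0, 5]
  [-7, -16, -10, -5]
  [-9, -8, -2, 3]
  [-5, 1, -2, -16]
A^⊗3:
  [-12, -14, -8, -3]
  [-15, -24, -18, -13]
  [-13, -16, -10, -5]
  [-13, -7, -10, -24]
Key observation: the optimum is the walk 2->1->1->3, with weight 0 + (-8) + 3 = -5.
Optimal value attained by: walk 2->1->1->3.
Answer: (A^⊗3)[2][3] = -5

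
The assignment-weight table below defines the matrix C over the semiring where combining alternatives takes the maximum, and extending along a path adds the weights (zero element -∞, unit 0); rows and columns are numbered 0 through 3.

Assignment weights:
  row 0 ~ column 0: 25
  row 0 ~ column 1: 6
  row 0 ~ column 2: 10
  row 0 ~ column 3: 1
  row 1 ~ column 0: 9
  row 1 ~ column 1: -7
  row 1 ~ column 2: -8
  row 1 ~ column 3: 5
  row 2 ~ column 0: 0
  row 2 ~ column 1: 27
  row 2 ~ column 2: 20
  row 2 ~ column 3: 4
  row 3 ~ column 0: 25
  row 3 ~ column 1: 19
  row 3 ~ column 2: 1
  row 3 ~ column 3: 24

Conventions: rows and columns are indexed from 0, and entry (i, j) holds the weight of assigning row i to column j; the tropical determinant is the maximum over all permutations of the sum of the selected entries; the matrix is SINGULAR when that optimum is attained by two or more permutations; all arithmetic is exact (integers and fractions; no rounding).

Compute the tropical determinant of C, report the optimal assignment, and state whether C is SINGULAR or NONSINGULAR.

σ = (0, 1, 2, 3): 25 + (-7) + 20 + 24 = 62
σ = (0, 1, 3, 2): 25 + (-7) + 4 + 1 = 23
σ = (0, 2, 1, 3): 25 + (-8) + 27 + 24 = 68
σ = (0, 2, 3, 1): 25 + (-8) + 4 + 19 = 40
σ = (0, 3, 1, 2): 25 + 5 + 27 + 1 = 58
σ = (0, 3, 2, 1): 25 + 5 + 20 + 19 = 69
σ = (1, 0, 2, 3): 6 + 9 + 20 + 24 = 59
σ = (1, 0, 3, 2): 6 + 9 + 4 + 1 = 20
σ = (1, 2, 0, 3): 6 + (-8) + 0 + 24 = 22
σ = (1, 2, 3, 0): 6 + (-8) + 4 + 25 = 27
σ = (1, 3, 0, 2): 6 + 5 + 0 + 1 = 12
σ = (1, 3, 2, 0): 6 + 5 + 20 + 25 = 56
σ = (2, 0, 1, 3): 10 + 9 + 27 + 24 = 70
σ = (2, 0, 3, 1): 10 + 9 + 4 + 19 = 42
σ = (2, 1, 0, 3): 10 + (-7) + 0 + 24 = 27
σ = (2, 1, 3, 0): 10 + (-7) + 4 + 25 = 32
σ = (2, 3, 0, 1): 10 + 5 + 0 + 19 = 34
σ = (2, 3, 1, 0): 10 + 5 + 27 + 25 = 67
σ = (3, 0, 1, 2): 1 + 9 + 27 + 1 = 38
σ = (3, 0, 2, 1): 1 + 9 + 20 + 19 = 49
σ = (3, 1, 0, 2): 1 + (-7) + 0 + 1 = -5
σ = (3, 1, 2, 0): 1 + (-7) + 20 + 25 = 39
σ = (3, 2, 0, 1): 1 + (-8) + 0 + 19 = 12
σ = (3, 2, 1, 0): 1 + (-8) + 27 + 25 = 45
Optimal value attained by: σ = (2, 0, 1, 3).
Answer: det⊕(C) = 70; verdict: NONSINGULAR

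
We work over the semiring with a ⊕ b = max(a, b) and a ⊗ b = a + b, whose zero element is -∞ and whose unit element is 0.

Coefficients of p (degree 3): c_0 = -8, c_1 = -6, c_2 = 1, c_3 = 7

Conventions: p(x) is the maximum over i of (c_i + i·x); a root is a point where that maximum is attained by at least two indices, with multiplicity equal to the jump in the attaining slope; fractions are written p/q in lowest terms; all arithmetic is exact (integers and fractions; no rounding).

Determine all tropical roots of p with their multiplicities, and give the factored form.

hull edge (i=0, c=-8) to (i=3, c=7): slope 5, span 3
Factored form: p(x) = 7 ⊗ (x ⊕ (-5)) ⊗ (x ⊕ (-5)) ⊗ (x ⊕ (-5))
Answer: roots = -5 (mult 3)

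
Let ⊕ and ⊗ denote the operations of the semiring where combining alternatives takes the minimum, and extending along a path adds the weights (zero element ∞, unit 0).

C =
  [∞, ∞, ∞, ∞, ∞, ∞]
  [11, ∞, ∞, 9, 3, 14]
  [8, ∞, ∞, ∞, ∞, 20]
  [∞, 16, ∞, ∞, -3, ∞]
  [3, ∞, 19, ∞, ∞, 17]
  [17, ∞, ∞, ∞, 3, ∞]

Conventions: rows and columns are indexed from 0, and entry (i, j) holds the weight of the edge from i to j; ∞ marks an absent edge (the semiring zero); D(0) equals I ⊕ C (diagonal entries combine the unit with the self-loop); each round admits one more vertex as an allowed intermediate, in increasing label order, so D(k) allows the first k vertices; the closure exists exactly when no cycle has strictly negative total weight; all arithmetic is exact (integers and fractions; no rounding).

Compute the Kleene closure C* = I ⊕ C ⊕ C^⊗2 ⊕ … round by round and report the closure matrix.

D(0):
  [0, ∞, ∞, ∞, ∞, ∞]
  [11, 0, ∞, 9, 3, 14]
  [8, ∞, 0, ∞, ∞, 20]
  [∞, 16, ∞, 0, -3, ∞]
  [3, ∞, 19, ∞, 0, 17]
  [17, ∞, ∞, ∞, 3, 0]
D(1):
  [0, ∞, ∞, ∞, ∞, ∞]
  [11, 0, ∞, 9, 3, 14]
  [8, ∞, 0, ∞, ∞, 20]
  [∞, 16, ∞, 0, -3, ∞]
  [3, ∞, 19, ∞, 0, 17]
  [17, ∞, ∞, ∞, 3, 0]
D(2):
  [0, ∞, ∞, ∞, ∞, ∞]
  [11, 0, ∞, 9, 3, 14]
  [8, ∞, 0, ∞, ∞, 20]
  [27, 16, ∞, 0, -3, 30]
  [3, ∞, 19, ∞, 0, 17]
  [17, ∞, ∞, ∞, 3, 0]
D(3):
  [0, ∞, ∞, ∞, ∞, ∞]
  [11, 0, ∞, 9, 3, 14]
  [8, ∞, 0, ∞, ∞, 20]
  [27, 16, ∞, 0, -3, 30]
  [3, ∞, 19, ∞, 0, 17]
  [17, ∞, ∞, ∞, 3, 0]
D(4):
  [0, ∞, ∞, ∞, ∞, ∞]
  [11, 0, ∞, 9, 3, 14]
  [8, ∞, 0, ∞, ∞, 20]
  [27, 16, ∞, 0, -3, 30]
  [3, ∞, 19, ∞, 0, 17]
  [17, ∞, ∞, ∞, 3, 0]
D(5):
  [0, ∞, ∞, ∞, ∞, ∞]
  [6, 0, 22, 9, 3, 14]
  [8, ∞, 0, ∞, ∞, 20]
  [0, 16, 16, 0, -3, 14]
  [3, ∞, 19, ∞, 0, 17]
  [6, ∞, 22, ∞, 3, 0]
D(6):
  [0, ∞, ∞, ∞, ∞, ∞]
  [6, 0, 22, 9, 3, 14]
  [8, ∞, 0, ∞, 23, 20]
  [0, 16, 16, 0, -3, 14]
  [3, ∞, 19, ∞, 0, 17]
  [6, ∞, 22, ∞, 3, 0]
Answer: C* = [[0, ∞, ∞, ∞, ∞, ∞], [6, 0, 22, 9, 3, 14], [8, ∞, 0, ∞, 23, 20], [0, 16, 16, 0, -3, 14], [3, ∞, 19, ∞, 0, 17], [6, ∞, 22, ∞, 3, 0]]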